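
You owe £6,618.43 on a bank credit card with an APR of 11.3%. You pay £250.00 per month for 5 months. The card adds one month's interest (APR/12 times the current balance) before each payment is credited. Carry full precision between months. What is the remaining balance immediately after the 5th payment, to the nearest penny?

Monthly rate r = 11.3%/12 = 0.941667% = 0.00941667.
Each month: B ← B·(1+r) − £250.00.
Month 1: interest £62.32; balance after payment £6,430.75.
Month 2: interest £60.56; balance after payment £6,241.31.
Month 3: interest £58.77; balance after payment £6,050.08.
Month 4: interest £56.97; balance after payment £5,857.05.
Month 5: interest £55.15; balance after payment £5,662.21.

£5,662.21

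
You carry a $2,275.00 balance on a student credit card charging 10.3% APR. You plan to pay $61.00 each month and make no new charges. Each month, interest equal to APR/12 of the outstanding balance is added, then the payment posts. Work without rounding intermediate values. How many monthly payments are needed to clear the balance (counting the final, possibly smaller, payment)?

Monthly rate r = 10.3%/12 = 0.858333% = 0.00858333.
Recurrence: B ← B·(1+r) − $61.00.
Month 1: interest $19.53; balance after payment $2,233.53.
Month 2: interest $19.17; balance after payment $2,191.70.
Closed form: n = −ln(1 − rB₀/P)/ln(1+r) = −ln(0.67988)/ln(1.00858) ≈ 45.144, so the balance reaches zero during payment 46.

46 payments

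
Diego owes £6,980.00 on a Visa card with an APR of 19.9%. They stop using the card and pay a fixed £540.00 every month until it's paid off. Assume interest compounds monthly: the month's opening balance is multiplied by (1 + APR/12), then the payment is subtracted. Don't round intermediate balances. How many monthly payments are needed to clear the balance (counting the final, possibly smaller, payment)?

15 payments

Monthly rate r = 19.9%/12 = 1.65833% = 0.0165833.
Recurrence: B ← B·(1+r) − £540.00.
Month 1: interest £115.75; balance after payment £6,555.75.
Month 2: interest £108.72; balance after payment £6,124.47.
Closed form: n = −ln(1 − rB₀/P)/ln(1+r) = −ln(0.78565)/ln(1.01658) ≈ 14.668, so the balance reaches zero during payment 15.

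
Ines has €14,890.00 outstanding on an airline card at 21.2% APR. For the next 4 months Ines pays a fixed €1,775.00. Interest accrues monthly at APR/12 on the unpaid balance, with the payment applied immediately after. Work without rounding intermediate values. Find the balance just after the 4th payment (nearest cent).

Monthly rate r = 21.2%/12 = 1.76667% = 0.0176667.
Each month: B ← B·(1+r) − €1,775.00.
Month 1: interest €263.06; balance after payment €13,378.06.
Month 2: interest €236.35; balance after payment €11,839.40.
Month 3: interest €209.16; balance after payment €10,273.57.
Month 4: interest €181.50; balance after payment €8,680.06.

€8,680.06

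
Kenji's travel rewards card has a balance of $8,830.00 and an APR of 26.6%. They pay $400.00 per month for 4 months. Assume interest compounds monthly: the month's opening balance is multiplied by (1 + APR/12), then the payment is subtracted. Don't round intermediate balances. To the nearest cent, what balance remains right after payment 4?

Monthly rate r = 26.6%/12 = 2.21667% = 0.0221667.
Each month: B ← B·(1+r) − $400.00.
Month 1: interest $195.73; balance after payment $8,625.73.
Month 2: interest $191.20; balance after payment $8,416.94.
Month 3: interest $186.58; balance after payment $8,203.51.
Month 4: interest $181.84; balance after payment $7,985.36.

$7,985.36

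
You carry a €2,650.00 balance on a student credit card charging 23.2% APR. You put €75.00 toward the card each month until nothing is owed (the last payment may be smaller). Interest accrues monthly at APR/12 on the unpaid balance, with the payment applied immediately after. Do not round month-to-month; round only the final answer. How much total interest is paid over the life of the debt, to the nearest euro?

€1,851

Monthly rate r = 23.2%/12 = 1.93333% = 0.0193333.
Payoff takes n = ⌈−ln(1 − rB₀/P)/ln(1+r)⌉ = ⌈60.014⌉ = 61 payments; the last is €1.09.
Total paid = 60·€75.00 + €1.09 = €4,501.09.
Total interest = total paid − principal = €4,501.09 − €2,650.00 = €1,851.09.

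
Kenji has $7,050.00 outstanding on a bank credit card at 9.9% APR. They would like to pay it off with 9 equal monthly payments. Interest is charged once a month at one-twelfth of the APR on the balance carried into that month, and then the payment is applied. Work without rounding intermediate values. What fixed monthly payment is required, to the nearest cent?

Monthly rate r = 9.9%/12 = 0.825% = 0.00825.
Level-payment amortization: P = B₀·r / (1 − (1+r)^(−n)) = 7050.00·0.00825 / (1 − 1.00825^(−9)).
Denominator 1 − (1+r)^(−9) = 0.0712775927.
P = 58.1625 / 0.0712775927 ≈ 816.00.

$816.00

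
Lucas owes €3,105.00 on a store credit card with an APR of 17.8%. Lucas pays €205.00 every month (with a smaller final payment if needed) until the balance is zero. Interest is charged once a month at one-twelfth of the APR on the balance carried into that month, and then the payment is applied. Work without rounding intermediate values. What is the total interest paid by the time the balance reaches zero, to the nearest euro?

€438

Monthly rate r = 17.8%/12 = 1.48333% = 0.0148333.
Payoff takes n = ⌈−ln(1 − rB₀/P)/ln(1+r)⌉ = ⌈17.282⌉ = 18 payments; the last is €58.12.
Total paid = 17·€205.00 + €58.12 = €3,543.12.
Total interest = total paid − principal = €3,543.12 − €3,105.00 = €438.12.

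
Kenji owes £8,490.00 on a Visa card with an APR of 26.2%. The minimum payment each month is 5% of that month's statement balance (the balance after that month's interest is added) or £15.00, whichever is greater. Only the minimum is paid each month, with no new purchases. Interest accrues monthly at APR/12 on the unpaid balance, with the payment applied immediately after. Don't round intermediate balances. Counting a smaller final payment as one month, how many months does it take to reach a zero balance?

Monthly rate r = 26.2%/12 = 2.18333% = 0.0218333.
While 5% of the post-interest balance exceeds £15.00, each month B ← (B·(1+r))·(1 − 0.05), i.e. B shrinks by the factor (1+r)·0.95 = 0.97074.
This holds for months 1–114. Entering month 115 the balance is £287.56; 5% of the post-interest balance is now below £15.00, so the flat £15.00 minimum applies from here.
From month 115 a fixed £15.00 at rate r clears £287.56 in 26 more payments. Total: 114 + 26 = 140 months.

140 months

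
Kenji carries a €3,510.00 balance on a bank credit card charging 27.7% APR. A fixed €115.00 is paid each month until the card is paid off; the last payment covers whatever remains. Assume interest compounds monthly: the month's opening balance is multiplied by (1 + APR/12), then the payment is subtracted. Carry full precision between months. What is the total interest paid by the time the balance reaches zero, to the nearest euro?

Monthly rate r = 27.7%/12 = 2.30833% = 0.0230833.
Payoff takes n = ⌈−ln(1 − rB₀/P)/ln(1+r)⌉ = ⌈53.426⌉ = 54 payments; the last is €49.32.
Total paid = 53·€115.00 + €49.32 = €6,144.32.
Total interest = total paid − principal = €6,144.32 − €3,510.00 = €2,634.32.

€2,634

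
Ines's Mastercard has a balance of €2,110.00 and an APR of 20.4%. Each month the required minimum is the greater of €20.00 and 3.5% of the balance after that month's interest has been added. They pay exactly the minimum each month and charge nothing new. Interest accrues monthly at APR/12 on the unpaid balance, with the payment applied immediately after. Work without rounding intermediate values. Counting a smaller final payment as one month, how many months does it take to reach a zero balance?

Monthly rate r = 20.4%/12 = 1.7% = 0.017.
While 3.5% of the post-interest balance exceeds €20.00, each month B ← (B·(1+r))·(1 − 0.035), i.e. B shrinks by the factor (1+r)·0.965 = 0.9814.
This holds for months 1–71. Entering month 72 the balance is €556.56; 3.5% of the post-interest balance is now below €20.00, so the flat €20.00 minimum applies from here.
From month 72 a fixed €20.00 at rate r clears €556.56 in 39 more payments. Total: 71 + 39 = 110 months.

110 months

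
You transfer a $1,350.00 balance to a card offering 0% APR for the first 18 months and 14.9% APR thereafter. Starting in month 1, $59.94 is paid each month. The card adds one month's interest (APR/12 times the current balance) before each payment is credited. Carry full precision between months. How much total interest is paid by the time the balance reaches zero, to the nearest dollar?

$10

Promo months 1–18 at r₀ = 0%/12 = 0; months 19+ at r₁ = 14.9%/12 = 0.0124167.
After month 18 (no interest yet): B = $1,350.00 − 18·$59.94 = $271.08.
Then at r₁ with $59.94/mo: n₂ = −ln(1 − r₁·B/P)/ln(1+r₁) ≈ 4.68 → 5 more payments.
Total paid = 22·$59.94 + $41.04 = $1,359.72; interest = $1,359.72 − $1,350.00 = $9.72.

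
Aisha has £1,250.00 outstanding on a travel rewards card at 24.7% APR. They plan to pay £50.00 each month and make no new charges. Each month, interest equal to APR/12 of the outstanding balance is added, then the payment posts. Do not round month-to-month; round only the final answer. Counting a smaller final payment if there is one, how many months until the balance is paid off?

36 months

Monthly rate r = 24.7%/12 = 2.05833% = 0.0205833.
Recurrence: B ← B·(1+r) − £50.00.
Month 1: interest £25.73; balance after payment £1,225.73.
Month 2: interest £25.23; balance after payment £1,200.96.
Closed form: n = −ln(1 − rB₀/P)/ln(1+r) = −ln(0.48542)/ln(1.02058) ≈ 35.473, so the balance reaches zero during payment 36.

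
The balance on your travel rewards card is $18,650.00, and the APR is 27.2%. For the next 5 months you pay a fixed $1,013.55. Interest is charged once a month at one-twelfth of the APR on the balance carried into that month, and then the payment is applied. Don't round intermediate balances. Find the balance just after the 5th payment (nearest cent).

$15,558.93

Monthly rate r = 27.2%/12 = 2.26667% = 0.0226667.
Each month: B ← B·(1+r) − $1,013.55.
Month 1: interest $422.73; balance after payment $18,059.18.
Month 2: interest $409.34; balance after payment $17,454.97.
Month 3: interest $395.65; balance after payment $16,837.07.
Month 4: interest $381.64; balance after payment $16,205.16.
Month 5: interest $367.32; balance after payment $15,558.93.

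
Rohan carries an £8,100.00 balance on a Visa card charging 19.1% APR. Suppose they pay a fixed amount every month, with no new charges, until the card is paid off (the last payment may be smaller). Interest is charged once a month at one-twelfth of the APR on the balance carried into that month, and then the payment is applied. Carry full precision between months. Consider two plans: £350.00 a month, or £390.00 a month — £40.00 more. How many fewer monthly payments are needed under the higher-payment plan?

4 fewer payments

Monthly rate r = 19.1%/12 = 1.59167% = 0.0159167.
At £350.00/mo: n = ⌈−ln(1 − rB₀/P)/ln(1+r)⌉ = 30 payments (last £33.10); total interest = total paid − £8,100.00 = £2,083.10.
At £390.00/mo: 26 payments (last £162.66); total interest £1,812.66.
Payments saved = 30 − 26 = 4.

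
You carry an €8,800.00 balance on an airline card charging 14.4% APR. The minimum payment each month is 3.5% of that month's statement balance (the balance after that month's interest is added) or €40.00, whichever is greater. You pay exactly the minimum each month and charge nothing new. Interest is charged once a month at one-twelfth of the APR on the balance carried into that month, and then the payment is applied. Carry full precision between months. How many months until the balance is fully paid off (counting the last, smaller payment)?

122 months

Monthly rate r = 14.4%/12 = 1.2% = 0.012.
While 3.5% of the post-interest balance exceeds €40.00, each month B ← (B·(1+r))·(1 − 0.035), i.e. B shrinks by the factor (1+r)·0.965 = 0.97658.
This holds for months 1–87. Entering month 88 the balance is €1,119.60; 3.5% of the post-interest balance is now below €40.00, so the flat €40.00 minimum applies from here.
From month 88 a fixed €40.00 at rate r clears €1,119.60 in 35 more payments. Total: 87 + 35 = 122 months.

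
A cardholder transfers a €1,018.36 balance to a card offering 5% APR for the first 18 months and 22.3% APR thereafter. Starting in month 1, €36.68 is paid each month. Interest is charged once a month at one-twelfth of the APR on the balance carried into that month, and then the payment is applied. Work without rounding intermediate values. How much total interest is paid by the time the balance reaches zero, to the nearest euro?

Promo months 1–18 at r₀ = 5%/12 = 0.00416667; months 19+ at r₁ = 22.3%/12 = 0.0185833.
After month 18: iterate B ← B·(1+r₀) − €36.68 for 18 months → €413.35.
Then at r₁ with €36.68/mo: n₂ = −ln(1 − r₁·B/P)/ln(1+r₁) ≈ 12.76 → 13 more payments.
Total paid = 30·€36.68 + €28.02 = €1,128.42; interest = €1,128.42 − €1,018.36 = €110.06.

€110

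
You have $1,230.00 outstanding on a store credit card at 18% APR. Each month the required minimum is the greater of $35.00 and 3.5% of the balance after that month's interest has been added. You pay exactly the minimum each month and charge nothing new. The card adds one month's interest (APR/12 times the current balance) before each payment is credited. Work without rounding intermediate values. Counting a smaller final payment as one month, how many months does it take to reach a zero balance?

Monthly rate r = 18%/12 = 1.5% = 0.015.
While 3.5% of the post-interest balance exceeds $35.00, each month B ← (B·(1+r))·(1 − 0.035), i.e. B shrinks by the factor (1+r)·0.965 = 0.97947.
This holds for months 1–11. Entering month 12 the balance is $979.11; 3.5% of the post-interest balance is now below $35.00, so the flat $35.00 minimum applies from here.
From month 12 a fixed $35.00 at rate r clears $979.11 in 37 more payments. Total: 11 + 37 = 48 months.

48 months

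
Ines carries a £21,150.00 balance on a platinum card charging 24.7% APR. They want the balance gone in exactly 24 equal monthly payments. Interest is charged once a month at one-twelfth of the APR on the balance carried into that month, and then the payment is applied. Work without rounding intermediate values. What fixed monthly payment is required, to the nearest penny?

Monthly rate r = 24.7%/12 = 2.05833% = 0.0205833.
Level-payment amortization: P = B₀·r / (1 − (1+r)^(−n)) = 21150.00·0.0205833 / (1 − 1.02058^(−24)).
Denominator 1 − (1+r)^(−24) = 0.386751243.
P = 435.337 / 0.386751243 ≈ 1125.63.

£1,125.63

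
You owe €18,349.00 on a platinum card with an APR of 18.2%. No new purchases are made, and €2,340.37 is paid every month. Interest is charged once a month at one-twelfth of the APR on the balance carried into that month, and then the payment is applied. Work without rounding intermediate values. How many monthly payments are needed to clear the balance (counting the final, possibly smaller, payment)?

9 payments

Monthly rate r = 18.2%/12 = 1.51667% = 0.0151667.
Recurrence: B ← B·(1+r) − €2,340.37.
Month 1: interest €278.29; balance after payment €16,286.92.
Month 2: interest €247.02; balance after payment €14,193.57.
Closed form: n = −ln(1 − rB₀/P)/ln(1+r) = −ln(0.88109)/ln(1.01517) ≈ 8.410, so the balance reaches zero during payment 9.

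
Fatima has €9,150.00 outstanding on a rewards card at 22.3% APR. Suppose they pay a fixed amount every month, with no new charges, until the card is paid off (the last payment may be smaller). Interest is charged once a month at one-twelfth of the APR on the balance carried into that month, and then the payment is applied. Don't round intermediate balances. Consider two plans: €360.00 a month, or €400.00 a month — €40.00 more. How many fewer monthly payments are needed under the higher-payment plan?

Monthly rate r = 22.3%/12 = 1.85833% = 0.0185833.
At €360.00/mo: n = ⌈−ln(1 − rB₀/P)/ln(1+r)⌉ = 35 payments (last €259.59); total interest = total paid − €9,150.00 = €3,349.59.
At €400.00/mo: 31 payments (last €25.53); total interest €2,875.53.
Payments saved = 35 − 31 = 4.

4 fewer payments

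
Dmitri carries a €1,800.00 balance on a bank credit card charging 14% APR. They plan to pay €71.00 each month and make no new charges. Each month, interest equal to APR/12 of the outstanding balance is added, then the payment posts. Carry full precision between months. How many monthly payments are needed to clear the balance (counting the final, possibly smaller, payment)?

Monthly rate r = 14%/12 = 1.16667% = 0.0116667.
Recurrence: B ← B·(1+r) − €71.00.
Month 1: interest €21.00; balance after payment €1,750.00.
Month 2: interest €20.42; balance after payment €1,699.42.
Closed form: n = −ln(1 − rB₀/P)/ln(1+r) = −ln(0.70423)/ln(1.01167) ≈ 30.231, so the balance reaches zero during payment 31.

31 payments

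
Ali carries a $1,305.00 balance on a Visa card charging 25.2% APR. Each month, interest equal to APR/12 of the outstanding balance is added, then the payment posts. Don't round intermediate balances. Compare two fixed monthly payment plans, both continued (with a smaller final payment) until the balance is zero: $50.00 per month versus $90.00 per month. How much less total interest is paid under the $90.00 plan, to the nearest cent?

$338.29

Monthly rate r = 25.2%/12 = 2.1% = 0.021.
At $50.00/mo: n = ⌈−ln(1 − rB₀/P)/ln(1+r)⌉ = 39 payments (last $11.05); total interest = total paid − $1,305.00 = $606.05.
At $90.00/mo: 18 payments (last $42.76); total interest $267.76.
Interest saved = $606.05 − $267.76 = $338.29.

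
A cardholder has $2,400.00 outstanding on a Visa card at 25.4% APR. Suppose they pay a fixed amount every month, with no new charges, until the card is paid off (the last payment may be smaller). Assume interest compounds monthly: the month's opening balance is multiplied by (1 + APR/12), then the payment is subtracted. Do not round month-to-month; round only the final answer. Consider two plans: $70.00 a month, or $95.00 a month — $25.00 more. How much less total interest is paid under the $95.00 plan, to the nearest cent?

Monthly rate r = 25.4%/12 = 2.11667% = 0.0211667.
At $70.00/mo: n = ⌈−ln(1 − rB₀/P)/ln(1+r)⌉ = 62 payments (last $53.25); total interest = total paid − $2,400.00 = $1,923.25.
At $95.00/mo: 37 payments (last $50.61); total interest $1,070.61.
Interest saved = $1,923.25 − $1,070.61 = $852.64.

$852.64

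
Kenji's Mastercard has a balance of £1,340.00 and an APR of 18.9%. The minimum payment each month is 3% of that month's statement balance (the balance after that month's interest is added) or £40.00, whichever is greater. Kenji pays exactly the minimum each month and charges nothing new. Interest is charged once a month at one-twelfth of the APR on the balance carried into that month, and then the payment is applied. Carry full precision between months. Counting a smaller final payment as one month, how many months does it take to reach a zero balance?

48 months

Monthly rate r = 18.9%/12 = 1.575% = 0.01575.
While 3% of the post-interest balance exceeds £40.00, each month B ← (B·(1+r))·(1 − 0.03), i.e. B shrinks by the factor (1+r)·0.97 = 0.98528.
This holds for months 1–2. Entering month 3 the balance is £1,300.83; 3% of the post-interest balance is now below £40.00, so the flat £40.00 minimum applies from here.
From month 3 a fixed £40.00 at rate r clears £1,300.83 in 46 more payments. Total: 2 + 46 = 48 months.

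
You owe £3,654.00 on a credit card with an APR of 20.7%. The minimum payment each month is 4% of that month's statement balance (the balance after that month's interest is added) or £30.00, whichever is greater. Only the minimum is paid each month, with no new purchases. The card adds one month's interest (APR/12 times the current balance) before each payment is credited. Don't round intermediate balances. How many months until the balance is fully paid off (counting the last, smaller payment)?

Monthly rate r = 20.7%/12 = 1.725% = 0.01725.
While 4% of the post-interest balance exceeds £30.00, each month B ← (B·(1+r))·(1 − 0.04), i.e. B shrinks by the factor (1+r)·0.96 = 0.97656.
This holds for months 1–68. Entering month 69 the balance is £728.28; 4% of the post-interest balance is now below £30.00, so the flat £30.00 minimum applies from here.
From month 69 a fixed £30.00 at rate r clears £728.28 in 32 more payments. Total: 68 + 32 = 100 months.

100 months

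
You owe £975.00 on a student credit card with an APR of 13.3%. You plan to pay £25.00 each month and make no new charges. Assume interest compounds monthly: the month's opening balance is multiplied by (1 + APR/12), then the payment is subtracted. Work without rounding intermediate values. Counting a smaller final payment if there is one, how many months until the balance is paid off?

Monthly rate r = 13.3%/12 = 1.10833% = 0.0110833.
Recurrence: B ← B·(1+r) − £25.00.
Month 1: interest £10.81; balance after payment £960.81.
Month 2: interest £10.65; balance after payment £946.46.
Closed form: n = −ln(1 − rB₀/P)/ln(1+r) = −ln(0.56775)/ln(1.01108) ≈ 51.357, so the balance reaches zero during payment 52.

52 payments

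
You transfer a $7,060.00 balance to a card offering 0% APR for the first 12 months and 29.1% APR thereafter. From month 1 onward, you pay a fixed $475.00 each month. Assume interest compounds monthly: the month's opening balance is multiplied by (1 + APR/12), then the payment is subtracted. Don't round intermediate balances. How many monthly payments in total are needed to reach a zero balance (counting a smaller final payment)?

16 months

Promo months 1–12 at r₀ = 0%/12 = 0; months 13+ at r₁ = 29.1%/12 = 0.02425.
After month 12 (no interest yet): B = $7,060.00 − 12·$475.00 = $1,360.00.
Then at r₁ with $475.00/mo: n₂ = −ln(1 − r₁·B/P)/ln(1+r₁) ≈ 3.00 → 4 more payments.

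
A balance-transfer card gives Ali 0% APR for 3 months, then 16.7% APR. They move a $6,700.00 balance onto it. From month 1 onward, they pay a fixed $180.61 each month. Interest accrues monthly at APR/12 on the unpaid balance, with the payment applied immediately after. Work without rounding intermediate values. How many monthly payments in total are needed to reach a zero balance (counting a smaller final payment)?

Promo months 1–3 at r₀ = 0%/12 = 0; months 4+ at r₁ = 16.7%/12 = 0.0139167.
After month 3 (no interest yet): B = $6,700.00 − 3·$180.61 = $6,158.17.
Then at r₁ with $180.61/mo: n₂ = −ln(1 − r₁·B/P)/ln(1+r₁) ≈ 46.55 → 47 more payments.

50 months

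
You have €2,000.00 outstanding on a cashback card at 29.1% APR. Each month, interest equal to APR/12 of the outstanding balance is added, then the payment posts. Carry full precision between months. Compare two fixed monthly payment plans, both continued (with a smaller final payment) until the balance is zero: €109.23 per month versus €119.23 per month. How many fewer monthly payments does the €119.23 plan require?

Monthly rate r = 29.1%/12 = 2.425% = 0.02425.
At €109.23/mo: n = ⌈−ln(1 − rB₀/P)/ln(1+r)⌉ = 25 payments (last €54.86); total interest = total paid − €2,000.00 = €676.38.
At €119.23/mo: 22 payments (last €94.83); total interest €598.66.
Payments saved = 25 − 22 = 3.

3 fewer payments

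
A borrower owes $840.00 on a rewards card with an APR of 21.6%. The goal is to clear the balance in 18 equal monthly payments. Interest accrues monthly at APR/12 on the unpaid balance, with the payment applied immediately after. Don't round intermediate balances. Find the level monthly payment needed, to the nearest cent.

Monthly rate r = 21.6%/12 = 1.8% = 0.018.
Level-payment amortization: P = B₀·r / (1 − (1+r)^(−n)) = 840.00·0.018 / (1 − 1.018^(−18)).
Denominator 1 − (1+r)^(−18) = 0.274662726.
P = 15.12 / 0.274662726 ≈ 55.05.

$55.05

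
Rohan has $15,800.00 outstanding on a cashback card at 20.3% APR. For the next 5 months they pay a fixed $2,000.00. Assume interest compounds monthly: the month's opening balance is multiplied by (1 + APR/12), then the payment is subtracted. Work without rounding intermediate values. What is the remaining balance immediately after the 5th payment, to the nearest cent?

$6,838.30

Monthly rate r = 20.3%/12 = 1.69167% = 0.0169167.
Each month: B ← B·(1+r) − $2,000.00.
Month 1: interest $267.28; balance after payment $14,067.28.
Month 2: interest $237.97; balance after payment $12,305.25.
Month 3: interest $208.16; balance after payment $10,513.42.
Month 4: interest $177.85; balance after payment $8,691.27.
Month 5: interest $147.03; balance after payment $6,838.30.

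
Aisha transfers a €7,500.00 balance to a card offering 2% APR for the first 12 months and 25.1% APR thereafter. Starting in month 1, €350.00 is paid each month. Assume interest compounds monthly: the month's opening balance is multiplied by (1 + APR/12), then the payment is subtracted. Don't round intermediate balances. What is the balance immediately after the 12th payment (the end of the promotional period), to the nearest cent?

€3,412.67

Promo months 1–12 at r₀ = 2%/12 = 0.00166667; months 13+ at r₁ = 25.1%/12 = 0.0209167.
After month 12: iterate B ← B·(1+r₀) − €350.00 for 12 months → €3,412.67.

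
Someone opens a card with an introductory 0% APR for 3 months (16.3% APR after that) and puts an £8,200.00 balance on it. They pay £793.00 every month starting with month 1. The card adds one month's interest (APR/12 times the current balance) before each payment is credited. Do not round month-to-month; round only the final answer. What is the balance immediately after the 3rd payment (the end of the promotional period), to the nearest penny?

Promo months 1–3 at r₀ = 0%/12 = 0; months 4+ at r₁ = 16.3%/12 = 0.0135833.
After month 3 (no interest yet): B = £8,200.00 − 3·£793.00 = £5,821.00.

£5,821.00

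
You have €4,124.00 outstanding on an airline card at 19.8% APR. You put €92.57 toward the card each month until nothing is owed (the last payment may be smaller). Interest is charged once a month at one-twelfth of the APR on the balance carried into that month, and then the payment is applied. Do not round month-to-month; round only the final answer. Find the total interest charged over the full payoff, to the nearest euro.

Monthly rate r = 19.8%/12 = 1.65% = 0.0165.
Payoff takes n = ⌈−ln(1 − rB₀/P)/ln(1+r)⌉ = ⌈81.166⌉ = 82 payments; the last is €15.49.
Total paid = 81·€92.57 + €15.49 = €7,513.66.
Total interest = total paid − principal = €7,513.66 − €4,124.00 = €3,389.66.

€3,390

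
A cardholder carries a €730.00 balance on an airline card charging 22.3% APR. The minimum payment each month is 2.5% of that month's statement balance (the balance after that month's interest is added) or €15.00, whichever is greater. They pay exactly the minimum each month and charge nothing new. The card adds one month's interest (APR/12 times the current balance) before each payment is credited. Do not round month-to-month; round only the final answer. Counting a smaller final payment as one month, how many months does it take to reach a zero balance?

103 months

Monthly rate r = 22.3%/12 = 1.85833% = 0.0185833.
While 2.5% of the post-interest balance exceeds €15.00, each month B ← (B·(1+r))·(1 − 0.025), i.e. B shrinks by the factor (1+r)·0.975 = 0.99312.
This holds for months 1–32. Entering month 33 the balance is €585.28; 2.5% of the post-interest balance is now below €15.00, so the flat €15.00 minimum applies from here.
From month 33 a fixed €15.00 at rate r clears €585.28 in 71 more payments. Total: 32 + 71 = 103 months.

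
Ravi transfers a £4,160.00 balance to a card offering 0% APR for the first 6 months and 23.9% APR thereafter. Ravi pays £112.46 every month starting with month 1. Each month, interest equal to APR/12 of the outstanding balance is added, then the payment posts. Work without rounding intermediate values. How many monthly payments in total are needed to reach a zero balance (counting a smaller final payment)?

55 months

Promo months 1–6 at r₀ = 0%/12 = 0; months 7+ at r₁ = 23.9%/12 = 0.0199167.
After month 6 (no interest yet): B = £4,160.00 − 6·£112.46 = £3,485.24.
Then at r₁ with £112.46/mo: n₂ = −ln(1 − r₁·B/P)/ln(1+r₁) ≈ 48.70 → 49 more payments.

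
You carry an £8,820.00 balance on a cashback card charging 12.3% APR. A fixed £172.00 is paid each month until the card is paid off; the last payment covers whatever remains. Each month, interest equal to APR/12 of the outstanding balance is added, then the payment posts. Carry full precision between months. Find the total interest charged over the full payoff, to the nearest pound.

Monthly rate r = 12.3%/12 = 1.025% = 0.01025.
Payoff takes n = ⌈−ln(1 − rB₀/P)/ln(1+r)⌉ = ⌈73.126⌉ = 74 payments; the last is £21.77.
Total paid = 73·£172.00 + £21.77 = £12,577.77.
Total interest = total paid − principal = £12,577.77 − £8,820.00 = £3,757.77.

£3,758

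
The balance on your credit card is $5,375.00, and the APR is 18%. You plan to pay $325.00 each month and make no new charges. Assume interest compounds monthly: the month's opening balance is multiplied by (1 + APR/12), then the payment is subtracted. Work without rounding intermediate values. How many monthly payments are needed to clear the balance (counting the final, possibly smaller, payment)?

20 months

Monthly rate r = 18%/12 = 1.5% = 0.015.
Recurrence: B ← B·(1+r) − $325.00.
Month 1: interest $80.62; balance after payment $5,130.62.
Month 2: interest $76.96; balance after payment $4,882.58.
Closed form: n = −ln(1 − rB₀/P)/ln(1+r) = −ln(0.75192)/ln(1.015) ≈ 19.150, so the balance reaches zero during payment 20.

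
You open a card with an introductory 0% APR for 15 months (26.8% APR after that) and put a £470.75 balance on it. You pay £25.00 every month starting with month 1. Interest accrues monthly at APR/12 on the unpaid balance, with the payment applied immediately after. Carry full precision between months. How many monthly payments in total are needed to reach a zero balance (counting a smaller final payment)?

Promo months 1–15 at r₀ = 0%/12 = 0; months 16+ at r₁ = 26.8%/12 = 0.0223333.
After month 15 (no interest yet): B = £470.75 − 15·£25.00 = £95.75.
Then at r₁ with £25.00/mo: n₂ = −ln(1 − r₁·B/P)/ln(1+r₁) ≈ 4.05 → 5 more payments.

20 payments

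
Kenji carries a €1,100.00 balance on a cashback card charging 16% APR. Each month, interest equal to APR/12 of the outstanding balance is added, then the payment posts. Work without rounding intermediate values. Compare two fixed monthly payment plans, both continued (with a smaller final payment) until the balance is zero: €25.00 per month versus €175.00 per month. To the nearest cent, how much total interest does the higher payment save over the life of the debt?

Monthly rate r = 16%/12 = 1.33333% = 0.0133333.
At €25.00/mo: n = ⌈−ln(1 − rB₀/P)/ln(1+r)⌉ = 67 payments (last €17.62); total interest = total paid − €1,100.00 = €567.62.
At €175.00/mo: 7 payments (last €106.76); total interest €56.76.
Interest saved = €567.62 − €56.76 = €510.86.

€510.86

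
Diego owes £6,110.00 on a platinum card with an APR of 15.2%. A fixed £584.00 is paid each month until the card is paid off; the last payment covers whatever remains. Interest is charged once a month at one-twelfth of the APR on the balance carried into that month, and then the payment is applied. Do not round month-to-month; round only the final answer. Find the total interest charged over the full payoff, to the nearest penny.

£486.79

Monthly rate r = 15.2%/12 = 1.26667% = 0.0126667.
Payoff takes n = ⌈−ln(1 − rB₀/P)/ln(1+r)⌉ = ⌈11.295⌉ = 12 payments; the last is £172.79.
Total paid = 11·£584.00 + £172.79 = £6,596.79.
Total interest = total paid − principal = £6,596.79 − £6,110.00 = £486.79.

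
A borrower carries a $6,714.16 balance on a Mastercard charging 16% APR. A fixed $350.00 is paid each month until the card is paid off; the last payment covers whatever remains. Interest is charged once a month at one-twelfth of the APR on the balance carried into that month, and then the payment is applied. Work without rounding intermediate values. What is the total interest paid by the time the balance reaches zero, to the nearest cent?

$1,092.56

Monthly rate r = 16%/12 = 1.33333% = 0.0133333.
Payoff takes n = ⌈−ln(1 − rB₀/P)/ln(1+r)⌉ = ⌈22.304⌉ = 23 payments; the last is $106.72.
Total paid = 22·$350.00 + $106.72 = $7,806.72.
Total interest = total paid − principal = $7,806.72 − $6,714.16 = $1,092.56.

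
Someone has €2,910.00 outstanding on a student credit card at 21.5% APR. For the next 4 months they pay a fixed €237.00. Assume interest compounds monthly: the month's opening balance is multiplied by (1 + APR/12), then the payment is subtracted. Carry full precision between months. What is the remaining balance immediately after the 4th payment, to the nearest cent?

€2,150.44

Monthly rate r = 21.5%/12 = 1.79167% = 0.0179167.
Each month: B ← B·(1+r) − €237.00.
Month 1: interest €52.14; balance after payment €2,725.14.
Month 2: interest €48.83; balance after payment €2,536.96.
Month 3: interest €45.45; balance after payment €2,345.42.
Month 4: interest €42.02; balance after payment €2,150.44.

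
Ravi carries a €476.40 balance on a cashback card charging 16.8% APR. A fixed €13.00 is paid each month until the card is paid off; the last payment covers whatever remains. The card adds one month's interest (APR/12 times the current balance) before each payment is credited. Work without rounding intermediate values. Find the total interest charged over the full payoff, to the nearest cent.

Monthly rate r = 16.8%/12 = 1.4% = 0.014.
Payoff takes n = ⌈−ln(1 − rB₀/P)/ln(1+r)⌉ = ⌈51.758⌉ = 52 payments; the last is €9.87.
Total paid = 51·€13.00 + €9.87 = €672.87.
Total interest = total paid − principal = €672.87 − €476.40 = €196.47.

€196.47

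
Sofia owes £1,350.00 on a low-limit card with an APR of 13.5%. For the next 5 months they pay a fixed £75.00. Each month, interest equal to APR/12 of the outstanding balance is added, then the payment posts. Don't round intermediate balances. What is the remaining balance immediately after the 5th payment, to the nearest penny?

Monthly rate r = 13.5%/12 = 1.125% = 0.01125.
Each month: B ← B·(1+r) − £75.00.
Month 1: interest £15.19; balance after payment £1,290.19.
Month 2: interest £14.51; balance after payment £1,229.70.
Month 3: interest £13.83; balance after payment £1,168.54.
Month 4: interest £13.15; balance after payment £1,106.68.
Month 5: interest £12.45; balance after payment £1,044.13.

£1,044.13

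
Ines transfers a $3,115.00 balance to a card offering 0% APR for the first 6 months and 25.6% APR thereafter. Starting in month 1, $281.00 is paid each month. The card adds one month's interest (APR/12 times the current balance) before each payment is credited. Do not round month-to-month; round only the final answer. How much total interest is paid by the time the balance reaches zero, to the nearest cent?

Promo months 1–6 at r₀ = 0%/12 = 0; months 7+ at r₁ = 25.6%/12 = 0.0213333.
After month 6 (no interest yet): B = $3,115.00 − 6·$281.00 = $1,429.00.
Then at r₁ with $281.00/mo: n₂ = −ln(1 − r₁·B/P)/ln(1+r₁) ≈ 5.44 → 6 more payments.
Total paid = 11·$281.00 + $124.43 = $3,215.43; interest = $3,215.43 − $3,115.00 = $100.43.

$100.43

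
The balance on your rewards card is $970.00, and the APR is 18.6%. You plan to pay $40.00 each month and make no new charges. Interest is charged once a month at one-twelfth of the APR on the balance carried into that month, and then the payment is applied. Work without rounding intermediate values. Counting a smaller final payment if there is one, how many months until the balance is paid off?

Monthly rate r = 18.6%/12 = 1.55% = 0.0155.
Recurrence: B ← B·(1+r) − $40.00.
Month 1: interest $15.04; balance after payment $945.03.
Month 2: interest $14.65; balance after payment $919.68.
Closed form: n = −ln(1 − rB₀/P)/ln(1+r) = −ln(0.62412)/ln(1.0155) ≈ 30.648, so the balance reaches zero during payment 31.

31 payments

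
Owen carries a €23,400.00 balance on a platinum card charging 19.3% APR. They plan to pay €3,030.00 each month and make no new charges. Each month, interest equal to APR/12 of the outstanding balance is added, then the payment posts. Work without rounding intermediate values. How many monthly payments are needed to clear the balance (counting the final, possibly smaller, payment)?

9 payments

Monthly rate r = 19.3%/12 = 1.60833% = 0.0160833.
Recurrence: B ← B·(1+r) − €3,030.00.
Month 1: interest €376.35; balance after payment €20,746.35.
Month 2: interest €333.67; balance after payment €18,050.02.
Closed form: n = −ln(1 − rB₀/P)/ln(1+r) = −ln(0.87579)/ln(1.01608) ≈ 8.312, so the balance reaches zero during payment 9.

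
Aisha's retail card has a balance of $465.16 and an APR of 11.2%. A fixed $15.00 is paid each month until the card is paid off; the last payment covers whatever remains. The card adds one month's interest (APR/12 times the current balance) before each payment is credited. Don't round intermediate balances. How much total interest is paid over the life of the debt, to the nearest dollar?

Monthly rate r = 11.2%/12 = 0.933333% = 0.00933333.
Payoff takes n = ⌈−ln(1 − rB₀/P)/ln(1+r)⌉ = ⌈36.780⌉ = 37 payments; the last is $11.72.
Total paid = 36·$15.00 + $11.72 = $551.72.
Total interest = total paid − principal = $551.72 − $465.16 = $86.56.

$87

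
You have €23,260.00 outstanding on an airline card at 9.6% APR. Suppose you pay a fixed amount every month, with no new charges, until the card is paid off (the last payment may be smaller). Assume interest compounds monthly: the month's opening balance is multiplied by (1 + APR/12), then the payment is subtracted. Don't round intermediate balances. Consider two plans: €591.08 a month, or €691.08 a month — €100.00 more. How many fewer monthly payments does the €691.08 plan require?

8 fewer payments

Monthly rate r = 9.6%/12 = 0.8% = 0.008.
At €591.08/mo: n = ⌈−ln(1 − rB₀/P)/ln(1+r)⌉ = 48 payments (last €264.69); total interest = total paid − €23,260.00 = €4,785.45.
At €691.08/mo: 40 payments (last €255.50); total interest €3,947.62.
Payments saved = 48 − 40 = 8.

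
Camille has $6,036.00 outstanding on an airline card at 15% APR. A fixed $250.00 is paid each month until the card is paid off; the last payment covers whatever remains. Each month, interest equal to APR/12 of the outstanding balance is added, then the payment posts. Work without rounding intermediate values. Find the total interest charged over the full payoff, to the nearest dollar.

$1,194

Monthly rate r = 15%/12 = 1.25% = 0.0125.
Payoff takes n = ⌈−ln(1 − rB₀/P)/ln(1+r)⌉ = ⌈28.919⌉ = 29 payments; the last is $229.92.
Total paid = 28·$250.00 + $229.92 = $7,229.92.
Total interest = total paid − principal = $7,229.92 − $6,036.00 = $1,193.92.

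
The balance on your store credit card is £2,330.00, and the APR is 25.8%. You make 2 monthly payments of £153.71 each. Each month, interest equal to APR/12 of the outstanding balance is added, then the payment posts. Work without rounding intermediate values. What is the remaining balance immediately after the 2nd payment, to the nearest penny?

£2,120.54

Monthly rate r = 25.8%/12 = 2.15% = 0.0215.
Each month: B ← B·(1+r) − £153.71.
Month 1: interest £50.10; balance after payment £2,226.38.
Month 2: interest £47.87; balance after payment £2,120.54.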